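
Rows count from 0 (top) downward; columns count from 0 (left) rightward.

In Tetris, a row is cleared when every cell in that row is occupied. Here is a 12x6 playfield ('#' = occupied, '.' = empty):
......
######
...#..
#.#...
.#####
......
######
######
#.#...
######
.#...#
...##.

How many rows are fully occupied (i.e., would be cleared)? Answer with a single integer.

Check each row:
  row 0: 6 empty cells -> not full
  row 1: 0 empty cells -> FULL (clear)
  row 2: 5 empty cells -> not full
  row 3: 4 empty cells -> not full
  row 4: 1 empty cell -> not full
  row 5: 6 empty cells -> not full
  row 6: 0 empty cells -> FULL (clear)
  row 7: 0 empty cells -> FULL (clear)
  row 8: 4 empty cells -> not full
  row 9: 0 empty cells -> FULL (clear)
  row 10: 4 empty cells -> not full
  row 11: 4 empty cells -> not full
Total rows cleared: 4

Answer: 4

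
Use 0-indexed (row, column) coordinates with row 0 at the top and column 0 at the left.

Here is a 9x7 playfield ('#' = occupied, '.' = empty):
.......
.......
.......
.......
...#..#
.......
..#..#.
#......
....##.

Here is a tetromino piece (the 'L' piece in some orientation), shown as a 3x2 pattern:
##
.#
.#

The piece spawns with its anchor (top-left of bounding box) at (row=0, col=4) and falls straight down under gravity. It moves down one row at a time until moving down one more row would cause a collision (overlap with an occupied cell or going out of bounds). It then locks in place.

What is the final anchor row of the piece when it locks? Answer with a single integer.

Answer: 3

Derivation:
Spawn at (row=0, col=4). Try each row:
  row 0: fits
  row 1: fits
  row 2: fits
  row 3: fits
  row 4: blocked -> lock at row 3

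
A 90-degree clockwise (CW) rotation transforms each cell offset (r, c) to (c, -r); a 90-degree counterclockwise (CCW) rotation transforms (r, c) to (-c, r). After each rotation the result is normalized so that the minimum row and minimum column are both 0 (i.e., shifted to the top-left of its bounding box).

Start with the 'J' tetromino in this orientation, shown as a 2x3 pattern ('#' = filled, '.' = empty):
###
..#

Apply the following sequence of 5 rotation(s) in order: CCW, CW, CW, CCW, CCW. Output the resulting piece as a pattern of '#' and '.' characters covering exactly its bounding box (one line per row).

Start:
###
..#
After rotation 1 (CCW):
##
#.
#.
After rotation 2 (CW):
###
..#
After rotation 3 (CW):
.#
.#
##
After rotation 4 (CCW):
###
..#
After rotation 5 (CCW):
##
#.
#.

Answer: ##
#.
#.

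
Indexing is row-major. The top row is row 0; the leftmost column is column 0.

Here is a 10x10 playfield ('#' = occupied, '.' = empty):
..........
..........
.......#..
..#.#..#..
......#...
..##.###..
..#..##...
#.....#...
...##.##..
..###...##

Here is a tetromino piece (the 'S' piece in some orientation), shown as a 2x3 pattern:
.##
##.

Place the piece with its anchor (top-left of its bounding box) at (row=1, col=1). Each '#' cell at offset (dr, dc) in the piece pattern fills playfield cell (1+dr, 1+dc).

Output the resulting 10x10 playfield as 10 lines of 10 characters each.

Fill (1+0,1+1) = (1,2)
Fill (1+0,1+2) = (1,3)
Fill (1+1,1+0) = (2,1)
Fill (1+1,1+1) = (2,2)

Answer: ..........
..##......
.##....#..
..#.#..#..
......#...
..##.###..
..#..##...
#.....#...
...##.##..
..###...##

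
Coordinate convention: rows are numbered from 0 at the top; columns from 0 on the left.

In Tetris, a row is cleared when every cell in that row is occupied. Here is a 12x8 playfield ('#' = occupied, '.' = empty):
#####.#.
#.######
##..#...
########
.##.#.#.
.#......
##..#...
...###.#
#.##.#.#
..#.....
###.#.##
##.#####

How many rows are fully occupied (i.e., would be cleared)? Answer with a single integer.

Check each row:
  row 0: 2 empty cells -> not full
  row 1: 1 empty cell -> not full
  row 2: 5 empty cells -> not full
  row 3: 0 empty cells -> FULL (clear)
  row 4: 4 empty cells -> not full
  row 5: 7 empty cells -> not full
  row 6: 5 empty cells -> not full
  row 7: 4 empty cells -> not full
  row 8: 3 empty cells -> not full
  row 9: 7 empty cells -> not full
  row 10: 2 empty cells -> not full
  row 11: 1 empty cell -> not full
Total rows cleared: 1

Answer: 1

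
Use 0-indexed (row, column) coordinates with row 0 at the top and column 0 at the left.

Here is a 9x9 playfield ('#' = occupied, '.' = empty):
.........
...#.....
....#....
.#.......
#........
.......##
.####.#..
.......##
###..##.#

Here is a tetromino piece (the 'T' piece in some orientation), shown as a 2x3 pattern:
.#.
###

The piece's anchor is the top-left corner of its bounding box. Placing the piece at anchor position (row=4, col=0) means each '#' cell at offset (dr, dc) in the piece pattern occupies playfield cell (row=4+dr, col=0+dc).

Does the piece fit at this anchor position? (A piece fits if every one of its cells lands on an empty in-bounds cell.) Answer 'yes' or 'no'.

Check each piece cell at anchor (4, 0):
  offset (0,1) -> (4,1): empty -> OK
  offset (1,0) -> (5,0): empty -> OK
  offset (1,1) -> (5,1): empty -> OK
  offset (1,2) -> (5,2): empty -> OK
All cells valid: yes

Answer: yes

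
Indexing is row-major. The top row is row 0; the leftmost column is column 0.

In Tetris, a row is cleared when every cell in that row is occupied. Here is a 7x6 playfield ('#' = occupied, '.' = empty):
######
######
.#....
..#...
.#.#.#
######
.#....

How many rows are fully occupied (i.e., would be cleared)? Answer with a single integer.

Check each row:
  row 0: 0 empty cells -> FULL (clear)
  row 1: 0 empty cells -> FULL (clear)
  row 2: 5 empty cells -> not full
  row 3: 5 empty cells -> not full
  row 4: 3 empty cells -> not full
  row 5: 0 empty cells -> FULL (clear)
  row 6: 5 empty cells -> not full
Total rows cleared: 3

Answer: 3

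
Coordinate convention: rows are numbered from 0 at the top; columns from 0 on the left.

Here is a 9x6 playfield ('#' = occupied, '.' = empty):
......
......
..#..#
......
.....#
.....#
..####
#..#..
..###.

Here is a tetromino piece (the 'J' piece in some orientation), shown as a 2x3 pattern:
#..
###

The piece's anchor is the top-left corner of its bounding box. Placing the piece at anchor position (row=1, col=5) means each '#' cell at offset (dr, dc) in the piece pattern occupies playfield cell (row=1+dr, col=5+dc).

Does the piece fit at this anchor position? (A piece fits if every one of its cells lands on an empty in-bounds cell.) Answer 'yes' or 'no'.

Check each piece cell at anchor (1, 5):
  offset (0,0) -> (1,5): empty -> OK
  offset (1,0) -> (2,5): occupied ('#') -> FAIL
  offset (1,1) -> (2,6): out of bounds -> FAIL
  offset (1,2) -> (2,7): out of bounds -> FAIL
All cells valid: no

Answer: no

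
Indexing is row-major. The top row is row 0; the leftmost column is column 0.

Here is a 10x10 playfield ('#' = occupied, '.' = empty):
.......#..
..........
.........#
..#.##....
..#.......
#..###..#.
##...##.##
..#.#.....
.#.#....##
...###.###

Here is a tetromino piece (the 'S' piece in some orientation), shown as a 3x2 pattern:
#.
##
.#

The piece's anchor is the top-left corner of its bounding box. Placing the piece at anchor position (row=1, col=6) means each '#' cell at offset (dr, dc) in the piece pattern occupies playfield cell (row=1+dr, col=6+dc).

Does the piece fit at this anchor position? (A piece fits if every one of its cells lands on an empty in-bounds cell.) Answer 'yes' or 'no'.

Answer: yes

Derivation:
Check each piece cell at anchor (1, 6):
  offset (0,0) -> (1,6): empty -> OK
  offset (1,0) -> (2,6): empty -> OK
  offset (1,1) -> (2,7): empty -> OK
  offset (2,1) -> (3,7): empty -> OK
All cells valid: yes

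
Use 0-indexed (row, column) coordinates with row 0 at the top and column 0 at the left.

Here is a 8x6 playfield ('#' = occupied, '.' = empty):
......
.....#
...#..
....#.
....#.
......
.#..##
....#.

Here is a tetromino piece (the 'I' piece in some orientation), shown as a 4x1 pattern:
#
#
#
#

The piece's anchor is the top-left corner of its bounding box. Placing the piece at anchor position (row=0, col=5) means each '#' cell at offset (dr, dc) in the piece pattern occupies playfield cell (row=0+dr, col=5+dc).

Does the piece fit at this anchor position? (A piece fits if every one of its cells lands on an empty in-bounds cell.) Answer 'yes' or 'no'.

Answer: no

Derivation:
Check each piece cell at anchor (0, 5):
  offset (0,0) -> (0,5): empty -> OK
  offset (1,0) -> (1,5): occupied ('#') -> FAIL
  offset (2,0) -> (2,5): empty -> OK
  offset (3,0) -> (3,5): empty -> OK
All cells valid: no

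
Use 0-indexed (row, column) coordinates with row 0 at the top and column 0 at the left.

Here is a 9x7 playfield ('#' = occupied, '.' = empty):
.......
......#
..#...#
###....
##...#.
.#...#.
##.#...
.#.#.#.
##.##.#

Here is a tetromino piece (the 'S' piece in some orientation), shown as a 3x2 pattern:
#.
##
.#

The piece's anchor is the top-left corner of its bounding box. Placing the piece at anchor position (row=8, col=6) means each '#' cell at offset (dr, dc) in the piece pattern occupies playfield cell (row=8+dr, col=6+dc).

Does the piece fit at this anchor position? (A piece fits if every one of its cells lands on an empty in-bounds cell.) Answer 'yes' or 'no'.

Answer: no

Derivation:
Check each piece cell at anchor (8, 6):
  offset (0,0) -> (8,6): occupied ('#') -> FAIL
  offset (1,0) -> (9,6): out of bounds -> FAIL
  offset (1,1) -> (9,7): out of bounds -> FAIL
  offset (2,1) -> (10,7): out of bounds -> FAIL
All cells valid: no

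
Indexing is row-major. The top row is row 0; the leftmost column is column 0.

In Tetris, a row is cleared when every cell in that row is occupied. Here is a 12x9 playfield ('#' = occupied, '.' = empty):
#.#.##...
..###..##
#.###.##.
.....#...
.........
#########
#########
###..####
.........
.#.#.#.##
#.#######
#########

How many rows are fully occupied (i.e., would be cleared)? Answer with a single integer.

Check each row:
  row 0: 5 empty cells -> not full
  row 1: 4 empty cells -> not full
  row 2: 3 empty cells -> not full
  row 3: 8 empty cells -> not full
  row 4: 9 empty cells -> not full
  row 5: 0 empty cells -> FULL (clear)
  row 6: 0 empty cells -> FULL (clear)
  row 7: 2 empty cells -> not full
  row 8: 9 empty cells -> not full
  row 9: 4 empty cells -> not full
  row 10: 1 empty cell -> not full
  row 11: 0 empty cells -> FULL (clear)
Total rows cleared: 3

Answer: 3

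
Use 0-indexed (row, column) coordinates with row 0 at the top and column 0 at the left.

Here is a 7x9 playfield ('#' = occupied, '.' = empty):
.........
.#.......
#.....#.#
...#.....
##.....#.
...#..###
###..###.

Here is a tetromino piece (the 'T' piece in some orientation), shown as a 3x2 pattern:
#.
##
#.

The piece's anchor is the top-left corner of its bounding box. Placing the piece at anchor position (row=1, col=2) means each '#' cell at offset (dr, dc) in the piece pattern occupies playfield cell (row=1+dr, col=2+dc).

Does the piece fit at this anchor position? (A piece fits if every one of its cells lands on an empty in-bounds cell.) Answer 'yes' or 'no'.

Check each piece cell at anchor (1, 2):
  offset (0,0) -> (1,2): empty -> OK
  offset (1,0) -> (2,2): empty -> OK
  offset (1,1) -> (2,3): empty -> OK
  offset (2,0) -> (3,2): empty -> OK
All cells valid: yes

Answer: yes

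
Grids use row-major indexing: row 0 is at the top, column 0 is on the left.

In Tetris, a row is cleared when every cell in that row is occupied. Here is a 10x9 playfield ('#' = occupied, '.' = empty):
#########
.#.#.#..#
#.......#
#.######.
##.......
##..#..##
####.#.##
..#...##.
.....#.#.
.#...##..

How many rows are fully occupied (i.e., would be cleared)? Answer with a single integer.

Answer: 1

Derivation:
Check each row:
  row 0: 0 empty cells -> FULL (clear)
  row 1: 5 empty cells -> not full
  row 2: 7 empty cells -> not full
  row 3: 2 empty cells -> not full
  row 4: 7 empty cells -> not full
  row 5: 4 empty cells -> not full
  row 6: 2 empty cells -> not full
  row 7: 6 empty cells -> not full
  row 8: 7 empty cells -> not full
  row 9: 6 empty cells -> not full
Total rows cleared: 1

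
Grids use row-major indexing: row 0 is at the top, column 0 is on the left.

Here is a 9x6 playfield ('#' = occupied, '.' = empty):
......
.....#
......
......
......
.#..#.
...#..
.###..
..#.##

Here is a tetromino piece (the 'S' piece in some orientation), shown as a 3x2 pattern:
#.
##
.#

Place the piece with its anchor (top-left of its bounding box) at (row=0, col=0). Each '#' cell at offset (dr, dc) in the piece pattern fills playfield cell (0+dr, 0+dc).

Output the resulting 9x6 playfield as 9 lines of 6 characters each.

Fill (0+0,0+0) = (0,0)
Fill (0+1,0+0) = (1,0)
Fill (0+1,0+1) = (1,1)
Fill (0+2,0+1) = (2,1)

Answer: #.....
##...#
.#....
......
......
.#..#.
...#..
.###..
..#.##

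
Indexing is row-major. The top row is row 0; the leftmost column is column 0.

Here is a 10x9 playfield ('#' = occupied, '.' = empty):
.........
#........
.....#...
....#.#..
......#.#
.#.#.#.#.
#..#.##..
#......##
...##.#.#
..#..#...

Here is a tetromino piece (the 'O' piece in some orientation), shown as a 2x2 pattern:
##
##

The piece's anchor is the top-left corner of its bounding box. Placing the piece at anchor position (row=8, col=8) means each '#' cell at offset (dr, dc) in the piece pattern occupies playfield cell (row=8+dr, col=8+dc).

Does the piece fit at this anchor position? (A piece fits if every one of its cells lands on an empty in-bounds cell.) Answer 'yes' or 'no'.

Check each piece cell at anchor (8, 8):
  offset (0,0) -> (8,8): occupied ('#') -> FAIL
  offset (0,1) -> (8,9): out of bounds -> FAIL
  offset (1,0) -> (9,8): empty -> OK
  offset (1,1) -> (9,9): out of bounds -> FAIL
All cells valid: no

Answer: no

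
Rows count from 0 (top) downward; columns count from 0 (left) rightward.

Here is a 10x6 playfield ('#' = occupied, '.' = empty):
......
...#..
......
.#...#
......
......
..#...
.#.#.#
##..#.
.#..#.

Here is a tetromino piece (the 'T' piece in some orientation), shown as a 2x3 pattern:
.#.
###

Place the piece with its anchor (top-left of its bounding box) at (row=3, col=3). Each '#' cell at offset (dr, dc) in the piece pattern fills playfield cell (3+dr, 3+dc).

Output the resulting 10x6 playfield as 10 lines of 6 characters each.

Fill (3+0,3+1) = (3,4)
Fill (3+1,3+0) = (4,3)
Fill (3+1,3+1) = (4,4)
Fill (3+1,3+2) = (4,5)

Answer: ......
...#..
......
.#..##
...###
......
..#...
.#.#.#
##..#.
.#..#.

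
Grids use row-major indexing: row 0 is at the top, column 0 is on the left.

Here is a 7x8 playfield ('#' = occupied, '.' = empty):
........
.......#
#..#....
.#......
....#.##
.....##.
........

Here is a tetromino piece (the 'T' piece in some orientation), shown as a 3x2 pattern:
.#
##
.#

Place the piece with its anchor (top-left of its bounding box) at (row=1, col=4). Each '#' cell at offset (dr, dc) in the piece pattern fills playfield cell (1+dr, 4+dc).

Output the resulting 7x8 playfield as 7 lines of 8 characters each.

Answer: ........
.....#.#
#..###..
.#...#..
....#.##
.....##.
........

Derivation:
Fill (1+0,4+1) = (1,5)
Fill (1+1,4+0) = (2,4)
Fill (1+1,4+1) = (2,5)
Fill (1+2,4+1) = (3,5)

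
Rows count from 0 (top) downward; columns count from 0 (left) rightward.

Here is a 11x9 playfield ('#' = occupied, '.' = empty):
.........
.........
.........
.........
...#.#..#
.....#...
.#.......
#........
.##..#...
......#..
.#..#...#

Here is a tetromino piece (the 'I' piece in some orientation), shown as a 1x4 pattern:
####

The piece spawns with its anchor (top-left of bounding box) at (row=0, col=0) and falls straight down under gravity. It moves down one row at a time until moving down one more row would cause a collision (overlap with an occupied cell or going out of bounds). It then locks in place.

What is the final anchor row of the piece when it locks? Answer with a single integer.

Answer: 3

Derivation:
Spawn at (row=0, col=0). Try each row:
  row 0: fits
  row 1: fits
  row 2: fits
  row 3: fits
  row 4: blocked -> lock at row 3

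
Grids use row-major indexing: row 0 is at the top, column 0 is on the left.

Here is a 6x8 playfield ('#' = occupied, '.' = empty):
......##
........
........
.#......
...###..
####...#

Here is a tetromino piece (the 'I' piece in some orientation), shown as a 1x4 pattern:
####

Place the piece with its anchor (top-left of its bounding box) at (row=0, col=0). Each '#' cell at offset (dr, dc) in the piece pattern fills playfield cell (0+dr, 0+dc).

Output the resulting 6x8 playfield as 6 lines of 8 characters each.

Answer: ####..##
........
........
.#......
...###..
####...#

Derivation:
Fill (0+0,0+0) = (0,0)
Fill (0+0,0+1) = (0,1)
Fill (0+0,0+2) = (0,2)
Fill (0+0,0+3) = (0,3)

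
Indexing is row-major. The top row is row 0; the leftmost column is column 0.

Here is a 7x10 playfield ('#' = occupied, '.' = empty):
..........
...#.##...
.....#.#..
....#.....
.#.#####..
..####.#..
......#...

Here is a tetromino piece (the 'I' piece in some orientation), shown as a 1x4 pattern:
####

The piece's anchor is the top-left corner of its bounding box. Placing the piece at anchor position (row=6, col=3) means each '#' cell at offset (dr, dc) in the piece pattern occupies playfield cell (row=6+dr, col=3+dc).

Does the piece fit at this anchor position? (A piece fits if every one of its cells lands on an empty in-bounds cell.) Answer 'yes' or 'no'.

Check each piece cell at anchor (6, 3):
  offset (0,0) -> (6,3): empty -> OK
  offset (0,1) -> (6,4): empty -> OK
  offset (0,2) -> (6,5): empty -> OK
  offset (0,3) -> (6,6): occupied ('#') -> FAIL
All cells valid: no

Answer: no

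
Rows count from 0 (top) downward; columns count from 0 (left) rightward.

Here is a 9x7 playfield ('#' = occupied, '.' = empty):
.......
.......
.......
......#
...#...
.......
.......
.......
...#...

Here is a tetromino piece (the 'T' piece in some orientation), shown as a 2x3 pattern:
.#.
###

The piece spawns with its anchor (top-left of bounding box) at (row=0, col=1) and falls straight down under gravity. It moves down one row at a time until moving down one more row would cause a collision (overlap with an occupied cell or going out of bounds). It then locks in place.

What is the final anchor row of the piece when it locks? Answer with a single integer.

Spawn at (row=0, col=1). Try each row:
  row 0: fits
  row 1: fits
  row 2: fits
  row 3: blocked -> lock at row 2

Answer: 2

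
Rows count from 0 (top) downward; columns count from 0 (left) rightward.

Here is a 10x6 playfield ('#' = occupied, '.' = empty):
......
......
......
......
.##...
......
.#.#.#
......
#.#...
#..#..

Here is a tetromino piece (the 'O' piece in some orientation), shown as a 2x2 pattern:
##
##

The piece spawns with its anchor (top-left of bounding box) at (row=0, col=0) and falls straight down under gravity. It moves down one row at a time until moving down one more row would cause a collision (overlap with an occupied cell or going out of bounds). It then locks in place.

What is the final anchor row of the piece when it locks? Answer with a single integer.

Answer: 2

Derivation:
Spawn at (row=0, col=0). Try each row:
  row 0: fits
  row 1: fits
  row 2: fits
  row 3: blocked -> lock at row 2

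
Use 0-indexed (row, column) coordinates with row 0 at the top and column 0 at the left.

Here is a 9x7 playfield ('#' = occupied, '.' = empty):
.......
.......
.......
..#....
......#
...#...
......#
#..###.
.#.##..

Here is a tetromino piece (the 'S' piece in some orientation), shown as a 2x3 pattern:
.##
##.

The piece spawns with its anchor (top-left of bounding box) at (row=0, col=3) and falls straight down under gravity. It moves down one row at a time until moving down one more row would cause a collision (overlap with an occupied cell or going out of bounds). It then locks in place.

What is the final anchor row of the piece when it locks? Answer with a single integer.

Answer: 3

Derivation:
Spawn at (row=0, col=3). Try each row:
  row 0: fits
  row 1: fits
  row 2: fits
  row 3: fits
  row 4: blocked -> lock at row 3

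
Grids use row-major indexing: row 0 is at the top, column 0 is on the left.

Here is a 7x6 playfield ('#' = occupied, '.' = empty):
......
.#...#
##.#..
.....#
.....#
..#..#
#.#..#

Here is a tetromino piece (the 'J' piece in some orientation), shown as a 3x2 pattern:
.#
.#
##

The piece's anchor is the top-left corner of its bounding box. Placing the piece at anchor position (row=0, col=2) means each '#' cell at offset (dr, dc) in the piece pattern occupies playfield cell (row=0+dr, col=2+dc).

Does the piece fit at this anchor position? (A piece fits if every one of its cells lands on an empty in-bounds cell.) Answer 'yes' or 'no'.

Check each piece cell at anchor (0, 2):
  offset (0,1) -> (0,3): empty -> OK
  offset (1,1) -> (1,3): empty -> OK
  offset (2,0) -> (2,2): empty -> OK
  offset (2,1) -> (2,3): occupied ('#') -> FAIL
All cells valid: no

Answer: no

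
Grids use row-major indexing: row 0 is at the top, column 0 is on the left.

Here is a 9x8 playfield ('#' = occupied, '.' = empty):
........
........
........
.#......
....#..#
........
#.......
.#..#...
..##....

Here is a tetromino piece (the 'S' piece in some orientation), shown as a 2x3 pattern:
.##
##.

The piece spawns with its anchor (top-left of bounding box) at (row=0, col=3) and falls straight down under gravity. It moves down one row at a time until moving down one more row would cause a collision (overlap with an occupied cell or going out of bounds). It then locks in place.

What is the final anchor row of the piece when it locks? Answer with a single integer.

Answer: 2

Derivation:
Spawn at (row=0, col=3). Try each row:
  row 0: fits
  row 1: fits
  row 2: fits
  row 3: blocked -> lock at row 2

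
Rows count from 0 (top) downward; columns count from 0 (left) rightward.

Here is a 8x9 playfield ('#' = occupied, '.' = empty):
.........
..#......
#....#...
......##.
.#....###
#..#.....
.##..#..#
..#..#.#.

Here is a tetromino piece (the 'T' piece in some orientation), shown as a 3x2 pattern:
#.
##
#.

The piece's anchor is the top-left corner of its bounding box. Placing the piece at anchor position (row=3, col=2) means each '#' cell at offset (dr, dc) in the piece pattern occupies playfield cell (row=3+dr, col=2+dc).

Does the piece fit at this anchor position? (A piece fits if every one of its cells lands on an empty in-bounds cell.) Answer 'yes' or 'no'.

Answer: yes

Derivation:
Check each piece cell at anchor (3, 2):
  offset (0,0) -> (3,2): empty -> OK
  offset (1,0) -> (4,2): empty -> OK
  offset (1,1) -> (4,3): empty -> OK
  offset (2,0) -> (5,2): empty -> OK
All cells valid: yes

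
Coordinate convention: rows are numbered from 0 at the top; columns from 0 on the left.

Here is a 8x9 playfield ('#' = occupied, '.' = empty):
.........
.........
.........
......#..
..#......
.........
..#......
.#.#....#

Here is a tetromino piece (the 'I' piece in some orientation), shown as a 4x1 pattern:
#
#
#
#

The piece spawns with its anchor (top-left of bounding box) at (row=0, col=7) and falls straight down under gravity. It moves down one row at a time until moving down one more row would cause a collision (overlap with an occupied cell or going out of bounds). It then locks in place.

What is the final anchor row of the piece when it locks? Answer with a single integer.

Spawn at (row=0, col=7). Try each row:
  row 0: fits
  row 1: fits
  row 2: fits
  row 3: fits
  row 4: fits
  row 5: blocked -> lock at row 4

Answer: 4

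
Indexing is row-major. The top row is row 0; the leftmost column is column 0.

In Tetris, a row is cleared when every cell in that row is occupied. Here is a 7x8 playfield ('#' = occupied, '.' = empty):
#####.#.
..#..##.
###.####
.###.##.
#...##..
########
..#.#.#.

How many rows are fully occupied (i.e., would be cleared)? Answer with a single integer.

Check each row:
  row 0: 2 empty cells -> not full
  row 1: 5 empty cells -> not full
  row 2: 1 empty cell -> not full
  row 3: 3 empty cells -> not full
  row 4: 5 empty cells -> not full
  row 5: 0 empty cells -> FULL (clear)
  row 6: 5 empty cells -> not full
Total rows cleared: 1

Answer: 1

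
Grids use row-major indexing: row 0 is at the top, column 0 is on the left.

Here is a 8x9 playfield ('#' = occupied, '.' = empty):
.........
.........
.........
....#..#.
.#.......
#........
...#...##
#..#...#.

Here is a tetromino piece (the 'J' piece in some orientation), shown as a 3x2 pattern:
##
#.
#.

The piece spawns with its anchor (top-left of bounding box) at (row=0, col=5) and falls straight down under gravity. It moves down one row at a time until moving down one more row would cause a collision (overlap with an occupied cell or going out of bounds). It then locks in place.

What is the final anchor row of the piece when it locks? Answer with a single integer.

Answer: 5

Derivation:
Spawn at (row=0, col=5). Try each row:
  row 0: fits
  row 1: fits
  row 2: fits
  row 3: fits
  row 4: fits
  row 5: fits
  row 6: blocked -> lock at row 5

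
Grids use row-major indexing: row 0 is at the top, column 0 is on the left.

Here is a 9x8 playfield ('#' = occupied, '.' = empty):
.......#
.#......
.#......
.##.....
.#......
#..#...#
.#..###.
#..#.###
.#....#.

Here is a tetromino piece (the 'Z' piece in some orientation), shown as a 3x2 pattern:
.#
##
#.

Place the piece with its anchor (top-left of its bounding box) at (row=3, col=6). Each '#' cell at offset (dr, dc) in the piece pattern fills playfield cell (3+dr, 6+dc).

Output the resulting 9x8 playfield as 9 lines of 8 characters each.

Fill (3+0,6+1) = (3,7)
Fill (3+1,6+0) = (4,6)
Fill (3+1,6+1) = (4,7)
Fill (3+2,6+0) = (5,6)

Answer: .......#
.#......
.#......
.##....#
.#....##
#..#..##
.#..###.
#..#.###
.#....#.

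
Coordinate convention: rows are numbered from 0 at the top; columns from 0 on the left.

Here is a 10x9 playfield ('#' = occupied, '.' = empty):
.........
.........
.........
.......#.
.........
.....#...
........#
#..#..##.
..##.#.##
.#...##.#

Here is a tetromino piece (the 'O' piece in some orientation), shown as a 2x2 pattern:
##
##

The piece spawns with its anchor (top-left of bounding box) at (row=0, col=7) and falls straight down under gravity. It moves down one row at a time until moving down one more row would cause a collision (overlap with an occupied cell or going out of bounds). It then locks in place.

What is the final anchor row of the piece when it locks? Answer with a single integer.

Answer: 1

Derivation:
Spawn at (row=0, col=7). Try each row:
  row 0: fits
  row 1: fits
  row 2: blocked -> lock at row 1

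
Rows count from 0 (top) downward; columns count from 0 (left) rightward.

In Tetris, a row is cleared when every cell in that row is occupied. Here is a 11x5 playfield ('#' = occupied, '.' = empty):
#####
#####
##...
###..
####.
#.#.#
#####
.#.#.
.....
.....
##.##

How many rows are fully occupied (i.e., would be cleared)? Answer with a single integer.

Check each row:
  row 0: 0 empty cells -> FULL (clear)
  row 1: 0 empty cells -> FULL (clear)
  row 2: 3 empty cells -> not full
  row 3: 2 empty cells -> not full
  row 4: 1 empty cell -> not full
  row 5: 2 empty cells -> not full
  row 6: 0 empty cells -> FULL (clear)
  row 7: 3 empty cells -> not full
  row 8: 5 empty cells -> not full
  row 9: 5 empty cells -> not full
  row 10: 1 empty cell -> not full
Total rows cleared: 3

Answer: 3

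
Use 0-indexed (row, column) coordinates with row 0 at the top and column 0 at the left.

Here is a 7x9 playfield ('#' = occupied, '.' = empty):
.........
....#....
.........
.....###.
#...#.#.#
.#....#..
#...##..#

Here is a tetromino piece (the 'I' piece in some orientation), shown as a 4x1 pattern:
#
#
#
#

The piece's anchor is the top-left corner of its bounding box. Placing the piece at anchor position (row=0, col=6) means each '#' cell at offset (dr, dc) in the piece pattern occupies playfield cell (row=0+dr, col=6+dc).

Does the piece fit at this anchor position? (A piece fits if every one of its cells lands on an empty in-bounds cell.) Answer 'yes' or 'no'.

Answer: no

Derivation:
Check each piece cell at anchor (0, 6):
  offset (0,0) -> (0,6): empty -> OK
  offset (1,0) -> (1,6): empty -> OK
  offset (2,0) -> (2,6): empty -> OK
  offset (3,0) -> (3,6): occupied ('#') -> FAIL
All cells valid: no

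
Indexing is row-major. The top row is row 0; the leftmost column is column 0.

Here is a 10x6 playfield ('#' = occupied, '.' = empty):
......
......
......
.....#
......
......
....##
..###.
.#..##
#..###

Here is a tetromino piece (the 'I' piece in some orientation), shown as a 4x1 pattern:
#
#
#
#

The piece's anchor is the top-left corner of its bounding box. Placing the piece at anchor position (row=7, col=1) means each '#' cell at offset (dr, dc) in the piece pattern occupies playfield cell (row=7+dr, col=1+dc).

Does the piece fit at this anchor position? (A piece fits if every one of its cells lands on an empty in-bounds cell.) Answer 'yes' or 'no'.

Check each piece cell at anchor (7, 1):
  offset (0,0) -> (7,1): empty -> OK
  offset (1,0) -> (8,1): occupied ('#') -> FAIL
  offset (2,0) -> (9,1): empty -> OK
  offset (3,0) -> (10,1): out of bounds -> FAIL
All cells valid: no

Answer: no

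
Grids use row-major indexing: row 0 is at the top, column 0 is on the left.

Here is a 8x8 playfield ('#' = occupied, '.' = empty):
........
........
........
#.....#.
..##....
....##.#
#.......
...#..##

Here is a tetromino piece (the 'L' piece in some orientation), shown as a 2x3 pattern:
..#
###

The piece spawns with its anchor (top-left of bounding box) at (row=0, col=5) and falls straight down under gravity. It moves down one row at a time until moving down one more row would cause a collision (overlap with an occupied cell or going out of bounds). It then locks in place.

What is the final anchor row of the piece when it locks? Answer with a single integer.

Spawn at (row=0, col=5). Try each row:
  row 0: fits
  row 1: fits
  row 2: blocked -> lock at row 1

Answer: 1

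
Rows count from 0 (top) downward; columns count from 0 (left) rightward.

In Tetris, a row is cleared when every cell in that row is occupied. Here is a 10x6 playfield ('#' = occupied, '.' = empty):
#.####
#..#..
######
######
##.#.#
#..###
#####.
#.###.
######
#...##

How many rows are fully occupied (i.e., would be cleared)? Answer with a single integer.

Answer: 3

Derivation:
Check each row:
  row 0: 1 empty cell -> not full
  row 1: 4 empty cells -> not full
  row 2: 0 empty cells -> FULL (clear)
  row 3: 0 empty cells -> FULL (clear)
  row 4: 2 empty cells -> not full
  row 5: 2 empty cells -> not full
  row 6: 1 empty cell -> not full
  row 7: 2 empty cells -> not full
  row 8: 0 empty cells -> FULL (clear)
  row 9: 3 empty cells -> not full
Total rows cleared: 3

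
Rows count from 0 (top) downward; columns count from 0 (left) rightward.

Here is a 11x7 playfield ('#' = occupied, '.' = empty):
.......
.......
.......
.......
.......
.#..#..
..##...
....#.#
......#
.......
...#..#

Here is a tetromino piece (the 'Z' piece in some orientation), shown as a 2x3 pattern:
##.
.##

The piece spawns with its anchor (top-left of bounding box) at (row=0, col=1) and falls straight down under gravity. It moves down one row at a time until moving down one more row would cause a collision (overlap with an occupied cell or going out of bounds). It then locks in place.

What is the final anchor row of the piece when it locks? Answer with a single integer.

Answer: 4

Derivation:
Spawn at (row=0, col=1). Try each row:
  row 0: fits
  row 1: fits
  row 2: fits
  row 3: fits
  row 4: fits
  row 5: blocked -> lock at row 4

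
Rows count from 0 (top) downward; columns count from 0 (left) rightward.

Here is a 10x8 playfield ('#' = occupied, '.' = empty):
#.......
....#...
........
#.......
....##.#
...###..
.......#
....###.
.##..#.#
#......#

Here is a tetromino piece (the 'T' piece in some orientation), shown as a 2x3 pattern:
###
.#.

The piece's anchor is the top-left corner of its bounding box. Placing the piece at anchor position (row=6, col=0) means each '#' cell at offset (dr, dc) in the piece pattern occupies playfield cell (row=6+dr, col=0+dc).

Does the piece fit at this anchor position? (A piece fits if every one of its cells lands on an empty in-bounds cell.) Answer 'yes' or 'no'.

Answer: yes

Derivation:
Check each piece cell at anchor (6, 0):
  offset (0,0) -> (6,0): empty -> OK
  offset (0,1) -> (6,1): empty -> OK
  offset (0,2) -> (6,2): empty -> OK
  offset (1,1) -> (7,1): empty -> OK
All cells valid: yes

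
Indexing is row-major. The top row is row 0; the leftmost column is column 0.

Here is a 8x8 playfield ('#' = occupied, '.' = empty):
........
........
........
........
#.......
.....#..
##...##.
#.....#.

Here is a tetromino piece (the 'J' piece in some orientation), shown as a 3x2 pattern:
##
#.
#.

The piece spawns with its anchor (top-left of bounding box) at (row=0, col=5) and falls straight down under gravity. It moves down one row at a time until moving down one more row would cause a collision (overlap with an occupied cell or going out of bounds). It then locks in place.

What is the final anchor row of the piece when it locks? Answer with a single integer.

Answer: 2

Derivation:
Spawn at (row=0, col=5). Try each row:
  row 0: fits
  row 1: fits
  row 2: fits
  row 3: blocked -> lock at row 2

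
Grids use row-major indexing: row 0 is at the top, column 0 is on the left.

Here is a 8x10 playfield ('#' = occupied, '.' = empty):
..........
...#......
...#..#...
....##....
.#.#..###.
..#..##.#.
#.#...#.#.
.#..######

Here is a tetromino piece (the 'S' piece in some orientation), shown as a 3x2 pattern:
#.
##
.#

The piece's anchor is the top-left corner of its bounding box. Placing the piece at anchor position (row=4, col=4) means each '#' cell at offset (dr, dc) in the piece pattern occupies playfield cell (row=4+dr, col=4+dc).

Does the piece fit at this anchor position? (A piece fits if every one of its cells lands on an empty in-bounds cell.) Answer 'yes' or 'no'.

Answer: no

Derivation:
Check each piece cell at anchor (4, 4):
  offset (0,0) -> (4,4): empty -> OK
  offset (1,0) -> (5,4): empty -> OK
  offset (1,1) -> (5,5): occupied ('#') -> FAIL
  offset (2,1) -> (6,5): empty -> OK
All cells valid: no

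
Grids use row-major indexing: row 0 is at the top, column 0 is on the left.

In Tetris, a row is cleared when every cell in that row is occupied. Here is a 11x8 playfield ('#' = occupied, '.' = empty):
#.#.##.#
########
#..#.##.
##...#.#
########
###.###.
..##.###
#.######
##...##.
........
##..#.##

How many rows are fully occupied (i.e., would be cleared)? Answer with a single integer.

Answer: 2

Derivation:
Check each row:
  row 0: 3 empty cells -> not full
  row 1: 0 empty cells -> FULL (clear)
  row 2: 4 empty cells -> not full
  row 3: 4 empty cells -> not full
  row 4: 0 empty cells -> FULL (clear)
  row 5: 2 empty cells -> not full
  row 6: 3 empty cells -> not full
  row 7: 1 empty cell -> not full
  row 8: 4 empty cells -> not full
  row 9: 8 empty cells -> not full
  row 10: 3 empty cells -> not full
Total rows cleared: 2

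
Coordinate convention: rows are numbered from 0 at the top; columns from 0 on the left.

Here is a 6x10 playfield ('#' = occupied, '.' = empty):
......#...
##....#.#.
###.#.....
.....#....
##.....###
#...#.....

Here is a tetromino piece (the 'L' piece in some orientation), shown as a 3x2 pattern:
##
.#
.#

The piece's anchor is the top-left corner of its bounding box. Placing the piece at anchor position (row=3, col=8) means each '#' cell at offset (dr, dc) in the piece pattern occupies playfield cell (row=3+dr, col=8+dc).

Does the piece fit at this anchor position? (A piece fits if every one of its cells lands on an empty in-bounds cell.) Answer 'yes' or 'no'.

Check each piece cell at anchor (3, 8):
  offset (0,0) -> (3,8): empty -> OK
  offset (0,1) -> (3,9): empty -> OK
  offset (1,1) -> (4,9): occupied ('#') -> FAIL
  offset (2,1) -> (5,9): empty -> OK
All cells valid: no

Answer: no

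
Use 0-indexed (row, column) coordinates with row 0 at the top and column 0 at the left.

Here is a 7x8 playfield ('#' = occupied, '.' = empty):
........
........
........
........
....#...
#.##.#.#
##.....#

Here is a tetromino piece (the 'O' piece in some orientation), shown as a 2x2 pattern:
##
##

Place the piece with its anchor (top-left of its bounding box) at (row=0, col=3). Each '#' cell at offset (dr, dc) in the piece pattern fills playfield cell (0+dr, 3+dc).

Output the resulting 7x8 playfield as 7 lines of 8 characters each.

Answer: ...##...
...##...
........
........
....#...
#.##.#.#
##.....#

Derivation:
Fill (0+0,3+0) = (0,3)
Fill (0+0,3+1) = (0,4)
Fill (0+1,3+0) = (1,3)
Fill (0+1,3+1) = (1,4)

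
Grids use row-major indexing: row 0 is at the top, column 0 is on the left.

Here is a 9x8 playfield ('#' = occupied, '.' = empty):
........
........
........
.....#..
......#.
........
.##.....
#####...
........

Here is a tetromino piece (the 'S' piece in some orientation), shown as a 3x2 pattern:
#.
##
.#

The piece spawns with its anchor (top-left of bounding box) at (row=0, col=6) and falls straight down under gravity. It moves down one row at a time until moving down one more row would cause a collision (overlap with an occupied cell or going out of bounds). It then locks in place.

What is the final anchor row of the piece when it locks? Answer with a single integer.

Spawn at (row=0, col=6). Try each row:
  row 0: fits
  row 1: fits
  row 2: fits
  row 3: blocked -> lock at row 2

Answer: 2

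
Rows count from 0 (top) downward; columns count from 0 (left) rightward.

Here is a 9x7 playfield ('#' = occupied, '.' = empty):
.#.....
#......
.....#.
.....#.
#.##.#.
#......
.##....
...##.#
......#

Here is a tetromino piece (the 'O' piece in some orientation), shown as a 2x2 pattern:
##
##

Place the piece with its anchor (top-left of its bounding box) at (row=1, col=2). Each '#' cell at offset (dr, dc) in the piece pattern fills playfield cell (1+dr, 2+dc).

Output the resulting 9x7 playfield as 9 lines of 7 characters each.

Answer: .#.....
#.##...
..##.#.
.....#.
#.##.#.
#......
.##....
...##.#
......#

Derivation:
Fill (1+0,2+0) = (1,2)
Fill (1+0,2+1) = (1,3)
Fill (1+1,2+0) = (2,2)
Fill (1+1,2+1) = (2,3)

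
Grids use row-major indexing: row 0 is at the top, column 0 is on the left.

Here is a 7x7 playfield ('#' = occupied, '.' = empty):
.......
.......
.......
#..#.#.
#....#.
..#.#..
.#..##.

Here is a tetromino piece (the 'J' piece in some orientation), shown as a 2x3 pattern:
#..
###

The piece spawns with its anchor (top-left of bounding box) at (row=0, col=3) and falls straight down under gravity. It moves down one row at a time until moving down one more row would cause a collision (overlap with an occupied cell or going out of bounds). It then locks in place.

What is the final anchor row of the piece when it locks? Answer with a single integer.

Answer: 1

Derivation:
Spawn at (row=0, col=3). Try each row:
  row 0: fits
  row 1: fits
  row 2: blocked -> lock at row 1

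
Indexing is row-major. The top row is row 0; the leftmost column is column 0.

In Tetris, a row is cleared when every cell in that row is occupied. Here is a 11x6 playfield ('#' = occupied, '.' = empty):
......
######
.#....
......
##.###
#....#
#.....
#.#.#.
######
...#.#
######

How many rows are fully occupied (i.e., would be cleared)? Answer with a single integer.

Check each row:
  row 0: 6 empty cells -> not full
  row 1: 0 empty cells -> FULL (clear)
  row 2: 5 empty cells -> not full
  row 3: 6 empty cells -> not full
  row 4: 1 empty cell -> not full
  row 5: 4 empty cells -> not full
  row 6: 5 empty cells -> not full
  row 7: 3 empty cells -> not full
  row 8: 0 empty cells -> FULL (clear)
  row 9: 4 empty cells -> not full
  row 10: 0 empty cells -> FULL (clear)
Total rows cleared: 3

Answer: 3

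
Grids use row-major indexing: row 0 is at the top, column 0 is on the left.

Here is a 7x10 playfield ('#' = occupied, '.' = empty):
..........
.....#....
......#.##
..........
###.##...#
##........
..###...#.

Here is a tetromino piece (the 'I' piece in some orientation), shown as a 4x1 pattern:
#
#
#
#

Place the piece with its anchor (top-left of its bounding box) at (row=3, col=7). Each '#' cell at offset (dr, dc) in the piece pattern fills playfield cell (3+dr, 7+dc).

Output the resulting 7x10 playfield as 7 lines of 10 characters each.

Answer: ..........
.....#....
......#.##
.......#..
###.##.#.#
##.....#..
..###..##.

Derivation:
Fill (3+0,7+0) = (3,7)
Fill (3+1,7+0) = (4,7)
Fill (3+2,7+0) = (5,7)
Fill (3+3,7+0) = (6,7)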